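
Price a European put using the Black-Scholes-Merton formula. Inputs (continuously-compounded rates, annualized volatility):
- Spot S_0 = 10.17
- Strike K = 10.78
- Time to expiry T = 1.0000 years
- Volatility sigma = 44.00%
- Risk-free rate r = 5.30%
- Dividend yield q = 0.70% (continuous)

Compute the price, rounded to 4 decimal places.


Answer: Price = 1.8323

Derivation:
d1 = (ln(S/K) + (r - q + 0.5*sigma^2) * T) / (sigma * sqrt(T)) = 0.19215828
d2 = d1 - sigma * sqrt(T) = -0.24784172
exp(-rT) = 0.94838001; exp(-qT) = 0.99302444
P = K * exp(-rT) * N(-d2) - S_0 * exp(-qT) * N(-d1)
N(-d1) = 0.42380911; N(-d2) = 0.59787156
P = 10.7800 * 0.94838001 * 0.59787156 - 10.1700 * 0.99302444 * 0.42380911 = 1.8323


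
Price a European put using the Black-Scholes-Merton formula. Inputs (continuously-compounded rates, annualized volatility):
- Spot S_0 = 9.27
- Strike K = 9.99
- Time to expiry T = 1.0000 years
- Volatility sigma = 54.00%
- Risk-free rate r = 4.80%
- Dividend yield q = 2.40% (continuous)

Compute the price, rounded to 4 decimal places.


d1 = (ln(S/K) + (r - q + 0.5*sigma^2) * T) / (sigma * sqrt(T)) = 0.17592368
d2 = d1 - sigma * sqrt(T) = -0.36407632
exp(-rT) = 0.95313379; exp(-qT) = 0.97628571
P = K * exp(-rT) * N(-d2) - S_0 * exp(-qT) * N(-d1)
N(-d1) = 0.43017695; N(-d2) = 0.64209949
P = 9.9900 * 0.95313379 * 0.64209949 - 9.2700 * 0.97628571 * 0.43017695 = 2.2208

Answer: Price = 2.2208


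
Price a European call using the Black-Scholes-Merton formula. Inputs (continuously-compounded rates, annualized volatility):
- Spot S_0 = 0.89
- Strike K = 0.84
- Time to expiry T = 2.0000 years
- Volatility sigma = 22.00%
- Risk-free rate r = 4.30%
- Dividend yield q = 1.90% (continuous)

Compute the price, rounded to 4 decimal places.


d1 = (ln(S/K) + (r - q + 0.5*sigma^2) * T) / (sigma * sqrt(T)) = 0.49568047
d2 = d1 - sigma * sqrt(T) = 0.18455349
exp(-rT) = 0.91759423; exp(-qT) = 0.96271294
C = S_0 * exp(-qT) * N(d1) - K * exp(-rT) * N(d2)
N(d1) = 0.68994007; N(d2) = 0.57321037
C = 0.8900 * 0.96271294 * 0.68994007 - 0.8400 * 0.91759423 * 0.57321037 = 0.1493

Answer: Price = 0.1493


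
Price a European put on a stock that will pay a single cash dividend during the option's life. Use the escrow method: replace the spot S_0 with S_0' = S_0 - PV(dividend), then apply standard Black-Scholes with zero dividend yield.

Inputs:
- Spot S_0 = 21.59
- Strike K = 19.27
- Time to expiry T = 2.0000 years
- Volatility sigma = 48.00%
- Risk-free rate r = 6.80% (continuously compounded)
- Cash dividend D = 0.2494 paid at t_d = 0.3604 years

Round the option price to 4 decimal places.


Answer: Price = 3.1028

Derivation:
PV(D) = D * exp(-r * t_d) = 0.2494 * 0.97579066 = 0.24336219
S_0' = S_0 - PV(D) = 21.5900 - 0.24336219 = 21.34663781
d1 = (ln(S_0'/K) + (r + sigma^2/2)*T) / (sigma*sqrt(T)) = 0.69052625
d2 = d1 - sigma*sqrt(T) = 0.01170374
exp(-rT) = 0.87284263
N(-d1) = 0.24493165; N(-d2) = 0.49533099
P = K * exp(-rT) * N(-d2) - S_0' * N(-d1) = 19.2700 * 0.87284263 * 0.49533099 - 21.34663781 * 0.24493165 = 3.1028


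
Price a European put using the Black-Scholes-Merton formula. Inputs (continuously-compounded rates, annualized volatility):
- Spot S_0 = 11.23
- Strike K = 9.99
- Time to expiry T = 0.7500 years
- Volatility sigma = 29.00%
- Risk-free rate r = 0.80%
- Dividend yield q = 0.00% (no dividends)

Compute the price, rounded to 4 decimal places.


Answer: Price = 0.5309

Derivation:
d1 = (ln(S/K) + (r - q + 0.5*sigma^2) * T) / (sigma * sqrt(T)) = 0.61534261
d2 = d1 - sigma * sqrt(T) = 0.36419524
exp(-rT) = 0.99401796; exp(-qT) = 1.00000000
P = K * exp(-rT) * N(-d2) - S_0 * exp(-qT) * N(-d1)
N(-d1) = 0.26916424; N(-d2) = 0.35785611
P = 9.9900 * 0.99401796 * 0.35785611 - 11.2300 * 1.00000000 * 0.26916424 = 0.5309


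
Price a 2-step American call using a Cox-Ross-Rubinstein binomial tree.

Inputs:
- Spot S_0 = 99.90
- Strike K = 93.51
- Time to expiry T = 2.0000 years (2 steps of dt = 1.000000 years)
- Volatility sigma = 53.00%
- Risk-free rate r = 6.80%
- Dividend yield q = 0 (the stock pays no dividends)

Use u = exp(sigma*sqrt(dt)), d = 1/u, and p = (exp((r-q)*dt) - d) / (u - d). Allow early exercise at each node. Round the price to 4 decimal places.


dt = T/N = 1.000000
u = exp(sigma*sqrt(dt)) = 1.698932; d = 1/u = 0.588605
p = (exp((r-q)*dt) - d) / (u - d) = 0.433890
Discount per step: exp(-r*dt) = 0.934260
Stock lattice S(k, i) with i counting down-moves:
  k=0: S(0,0) = 99.9000
  k=1: S(1,0) = 169.7233; S(1,1) = 58.8016
  k=2: S(2,0) = 288.3485; S(2,1) = 99.9000; S(2,2) = 34.6109
Terminal payoffs V(N, i) = max(S_T - K, 0):
  V(2,0) = 194.838462; V(2,1) = 6.390000; V(2,2) = 0.000000
Backward induction: V(k, i) = exp(-r*dt) * [p * V(k+1, i) + (1-p) * V(k+1, i+1)]; then take max(V_cont, immediate exercise) for American.
  V(1,0) = exp(-r*dt) * [p*194.838462 + (1-p)*6.390000] = 82.360641; exercise = 76.213338; V(1,0) = max -> 82.360641
  V(1,1) = exp(-r*dt) * [p*6.390000 + (1-p)*0.000000] = 2.590293; exercise = 0.000000; V(1,1) = max -> 2.590293
  V(0,0) = exp(-r*dt) * [p*82.360641 + (1-p)*2.590293] = 34.756245; exercise = 6.390000; V(0,0) = max -> 34.756245

Answer: Price = V(0,0) = 34.7562


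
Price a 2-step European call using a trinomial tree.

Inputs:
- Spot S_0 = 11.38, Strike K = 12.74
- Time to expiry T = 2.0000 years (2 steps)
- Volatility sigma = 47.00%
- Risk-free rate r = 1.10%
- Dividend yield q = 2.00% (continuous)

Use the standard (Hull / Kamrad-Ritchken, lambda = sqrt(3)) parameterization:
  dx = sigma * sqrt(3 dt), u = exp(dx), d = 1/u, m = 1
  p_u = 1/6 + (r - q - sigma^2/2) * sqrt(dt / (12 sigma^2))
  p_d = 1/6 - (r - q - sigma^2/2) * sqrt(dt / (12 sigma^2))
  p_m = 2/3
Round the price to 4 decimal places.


Answer: Price = V(0,0) = 1.9606

Derivation:
dt = T/N = 1.000000; dx = sigma*sqrt(3*dt) = 0.814064
u = exp(dx) = 2.257062; d = 1/u = 0.443054
p_u = 0.093300, p_m = 0.666667, p_d = 0.240033
Discount per step: exp(-r*dt) = 0.989060
Stock lattice S(k, j) with j the centered position index:
  k=0: S(0,+0) = 11.3800
  k=1: S(1,-1) = 5.0420; S(1,+0) = 11.3800; S(1,+1) = 25.6854
  k=2: S(2,-2) = 2.2339; S(2,-1) = 5.0420; S(2,+0) = 11.3800; S(2,+1) = 25.6854; S(2,+2) = 57.9735
Terminal payoffs V(N, j) = max(S_T - K, 0):
  V(2,-2) = 0.000000; V(2,-1) = 0.000000; V(2,+0) = 0.000000; V(2,+1) = 12.945363; V(2,+2) = 45.233452
Backward induction: V(k, j) = exp(-r*dt) * [p_u * V(k+1, j+1) + p_m * V(k+1, j) + p_d * V(k+1, j-1)]
  V(1,-1) = exp(-r*dt) * [p_u*0.000000 + p_m*0.000000 + p_d*0.000000] = 0.000000
  V(1,+0) = exp(-r*dt) * [p_u*12.945363 + p_m*0.000000 + p_d*0.000000] = 1.194592
  V(1,+1) = exp(-r*dt) * [p_u*45.233452 + p_m*12.945363 + p_d*0.000000] = 12.709951
  V(0,+0) = exp(-r*dt) * [p_u*12.709951 + p_m*1.194592 + p_d*0.000000] = 1.960550


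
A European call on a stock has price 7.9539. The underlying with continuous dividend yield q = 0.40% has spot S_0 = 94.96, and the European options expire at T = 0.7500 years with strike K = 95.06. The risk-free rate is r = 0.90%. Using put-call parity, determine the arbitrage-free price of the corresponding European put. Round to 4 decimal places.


Answer: Put price = 7.6989

Derivation:
Put-call parity: C - P = S_0 * exp(-qT) - K * exp(-rT).
S_0 * exp(-qT) = 94.9600 * 0.99700450 = 94.67554689
K * exp(-rT) = 95.0600 * 0.99327273 = 94.42050572
P = C - S*exp(-qT) + K*exp(-rT)
P = 7.9539 - 94.67554689 + 94.42050572 = 7.6989


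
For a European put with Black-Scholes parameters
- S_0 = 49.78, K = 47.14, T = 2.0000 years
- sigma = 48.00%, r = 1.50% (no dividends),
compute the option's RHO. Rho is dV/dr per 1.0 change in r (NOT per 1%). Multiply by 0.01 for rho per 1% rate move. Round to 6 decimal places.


Answer: Rho = -53.532394

Derivation:
d1 = 0.4638788414; d2 = -0.2149436685
phi(d1) = 0.3582478109; exp(-qT) = 1.0000000000; exp(-rT) = 0.9704455335
N(-d2) = 0.5850943810
Rho = -K*T*exp(-rT)*N(-d2) = -47.1400 * 2.0000 * 0.9704455335 * 0.5850943810 = -53.532394


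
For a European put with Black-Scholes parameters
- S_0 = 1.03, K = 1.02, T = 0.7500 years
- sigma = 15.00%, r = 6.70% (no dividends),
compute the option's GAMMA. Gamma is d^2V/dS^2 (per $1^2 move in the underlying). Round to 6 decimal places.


d1 = 0.5268796554; d2 = 0.3969758448
phi(d1) = 0.3472398183; exp(-qT) = 1.0000000000; exp(-rT) = 0.9509916469
Gamma = exp(-qT) * phi(d1) / (S * sigma * sqrt(T)) = 1.0000000000 * 0.3472398183 / (1.0300 * 0.1500 * 0.8660254038) = 2.595197

Answer: Gamma = 2.595197


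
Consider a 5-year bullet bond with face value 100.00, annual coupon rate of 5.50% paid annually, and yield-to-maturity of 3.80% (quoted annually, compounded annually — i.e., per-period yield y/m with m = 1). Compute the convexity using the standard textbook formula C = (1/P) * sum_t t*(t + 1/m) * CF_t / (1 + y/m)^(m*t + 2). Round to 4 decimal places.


Coupon per period c = face * coupon_rate / m = 5.500000
Periods per year m = 1; per-period yield y/m = 0.038000
Number of cashflows N = 5
Cashflows (t years, CF_t, discount factor 1/(1+y/m)^(m*t), PV):
  t = 1.0000: CF_t = 5.500000, DF = 0.963391, PV = 5.298651
  t = 2.0000: CF_t = 5.500000, DF = 0.928122, PV = 5.104674
  t = 3.0000: CF_t = 5.500000, DF = 0.894145, PV = 4.917797
  t = 4.0000: CF_t = 5.500000, DF = 0.861411, PV = 4.737762
  t = 5.0000: CF_t = 105.500000, DF = 0.829876, PV = 87.551924
Price P = sum_t PV_t = 107.610808
Convexity numerator sum_t t*(t + 1/m) * CF_t / (1+y/m)^(m*t + 2):
  t = 1.0000: term = 9.835595
  t = 2.0000: term = 28.426574
  t = 3.0000: term = 54.771819
  t = 4.0000: term = 87.944476
  t = 5.0000: term = 2437.767258
Convexity = (1/P) * sum = 2618.745723 / 107.610808 = 24.335341

Answer: Convexity = 24.3353


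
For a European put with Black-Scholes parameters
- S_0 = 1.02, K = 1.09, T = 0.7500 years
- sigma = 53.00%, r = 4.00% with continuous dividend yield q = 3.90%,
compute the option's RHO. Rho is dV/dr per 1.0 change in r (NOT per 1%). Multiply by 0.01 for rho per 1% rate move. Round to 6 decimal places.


Answer: Rho = -0.511886

Derivation:
d1 = 0.0865206897; d2 = -0.3724727743
phi(d1) = 0.3974518644; exp(-qT) = 0.9711736407; exp(-rT) = 0.9704455335
N(-d2) = 0.6452295605
Rho = -K*T*exp(-rT)*N(-d2) = -1.0900 * 0.7500 * 0.9704455335 * 0.6452295605 = -0.511886


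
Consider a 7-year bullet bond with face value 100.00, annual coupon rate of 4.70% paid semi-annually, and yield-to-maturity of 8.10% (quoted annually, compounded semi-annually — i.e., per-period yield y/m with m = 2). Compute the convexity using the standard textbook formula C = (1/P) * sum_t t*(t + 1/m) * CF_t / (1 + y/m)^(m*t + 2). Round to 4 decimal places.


Answer: Convexity = 38.7429

Derivation:
Coupon per period c = face * coupon_rate / m = 2.350000
Periods per year m = 2; per-period yield y/m = 0.040500
Number of cashflows N = 14
Cashflows (t years, CF_t, discount factor 1/(1+y/m)^(m*t), PV):
  t = 0.5000: CF_t = 2.350000, DF = 0.961076, PV = 2.258530
  t = 1.0000: CF_t = 2.350000, DF = 0.923668, PV = 2.170619
  t = 1.5000: CF_t = 2.350000, DF = 0.887715, PV = 2.086131
  t = 2.0000: CF_t = 2.350000, DF = 0.853162, PV = 2.004931
  t = 2.5000: CF_t = 2.350000, DF = 0.819954, PV = 1.926892
  t = 3.0000: CF_t = 2.350000, DF = 0.788039, PV = 1.851891
  t = 3.5000: CF_t = 2.350000, DF = 0.757365, PV = 1.779808
  t = 4.0000: CF_t = 2.350000, DF = 0.727886, PV = 1.710532
  t = 4.5000: CF_t = 2.350000, DF = 0.699554, PV = 1.643952
  t = 5.0000: CF_t = 2.350000, DF = 0.672325, PV = 1.579963
  t = 5.5000: CF_t = 2.350000, DF = 0.646156, PV = 1.518466
  t = 6.0000: CF_t = 2.350000, DF = 0.621005, PV = 1.459361
  t = 6.5000: CF_t = 2.350000, DF = 0.596833, PV = 1.402558
  t = 7.0000: CF_t = 102.350000, DF = 0.573602, PV = 58.708186
Price P = sum_t PV_t = 82.101821
Convexity numerator sum_t t*(t + 1/m) * CF_t / (1+y/m)^(m*t + 2):
  t = 0.5000: term = 1.043066
  t = 1.0000: term = 3.007397
  t = 1.5000: term = 5.780677
  t = 2.0000: term = 9.259454
  t = 2.5000: term = 13.348564
  t = 3.0000: term = 17.960585
  t = 3.5000: term = 23.015326
  t = 4.0000: term = 28.439341
  t = 4.5000: term = 34.165474
  t = 5.0000: term = 40.132438
  t = 5.5000: term = 46.284407
  t = 6.0000: term = 52.570643
  t = 6.5000: term = 58.945138
  t = 7.0000: term = 2846.910392
Convexity = (1/P) * sum = 3180.862900 / 82.101821 = 38.742903


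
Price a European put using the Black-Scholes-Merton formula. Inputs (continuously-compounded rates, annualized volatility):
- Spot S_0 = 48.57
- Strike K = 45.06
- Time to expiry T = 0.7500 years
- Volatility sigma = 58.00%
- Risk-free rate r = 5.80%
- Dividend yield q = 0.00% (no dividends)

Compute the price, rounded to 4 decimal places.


Answer: Price = 6.6255

Derivation:
d1 = (ln(S/K) + (r - q + 0.5*sigma^2) * T) / (sigma * sqrt(T)) = 0.48708677
d2 = d1 - sigma * sqrt(T) = -0.01520796
exp(-rT) = 0.95743255; exp(-qT) = 1.00000000
P = K * exp(-rT) * N(-d2) - S_0 * exp(-qT) * N(-d1)
N(-d1) = 0.31309842; N(-d2) = 0.50606686
P = 45.0600 * 0.95743255 * 0.50606686 - 48.5700 * 1.00000000 * 0.31309842 = 6.6255


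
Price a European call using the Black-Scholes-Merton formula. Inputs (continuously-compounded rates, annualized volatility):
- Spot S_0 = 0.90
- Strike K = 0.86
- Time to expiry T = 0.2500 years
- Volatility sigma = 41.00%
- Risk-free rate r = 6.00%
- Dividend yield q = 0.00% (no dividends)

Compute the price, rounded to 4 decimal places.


d1 = (ln(S/K) + (r - q + 0.5*sigma^2) * T) / (sigma * sqrt(T)) = 0.39743841
d2 = d1 - sigma * sqrt(T) = 0.19243841
exp(-rT) = 0.98511194; exp(-qT) = 1.00000000
C = S_0 * exp(-qT) * N(d1) - K * exp(-rT) * N(d2)
N(d1) = 0.65447790; N(d2) = 0.57630060
C = 0.9000 * 1.00000000 * 0.65447790 - 0.8600 * 0.98511194 * 0.57630060 = 0.1008

Answer: Price = 0.1008


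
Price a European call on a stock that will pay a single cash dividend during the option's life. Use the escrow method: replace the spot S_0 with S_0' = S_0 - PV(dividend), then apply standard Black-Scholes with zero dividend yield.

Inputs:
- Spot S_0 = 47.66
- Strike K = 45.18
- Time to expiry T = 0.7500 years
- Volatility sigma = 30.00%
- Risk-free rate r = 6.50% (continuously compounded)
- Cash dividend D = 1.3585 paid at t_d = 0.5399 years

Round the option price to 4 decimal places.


Answer: Price = 6.4644

Derivation:
PV(D) = D * exp(-r * t_d) = 1.3585 * 0.96551514 = 1.31165231
S_0' = S_0 - PV(D) = 47.6600 - 1.31165231 = 46.34834769
d1 = (ln(S_0'/K) + (r + sigma^2/2)*T) / (sigma*sqrt(T)) = 0.41581202
d2 = d1 - sigma*sqrt(T) = 0.15600440
exp(-rT) = 0.95241920
N(d1) = 0.66122622; N(d2) = 0.56198522
C = S_0' * N(d1) - K * exp(-rT) * N(d2) = 46.34834769 * 0.66122622 - 45.1800 * 0.95241920 * 0.56198522 = 6.4644


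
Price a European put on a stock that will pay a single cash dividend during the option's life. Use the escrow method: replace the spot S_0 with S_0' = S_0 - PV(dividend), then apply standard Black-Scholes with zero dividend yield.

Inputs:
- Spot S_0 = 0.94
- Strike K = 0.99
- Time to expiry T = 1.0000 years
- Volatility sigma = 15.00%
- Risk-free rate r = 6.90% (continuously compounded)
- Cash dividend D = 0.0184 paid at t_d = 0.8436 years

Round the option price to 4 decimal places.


PV(D) = D * exp(-r * t_d) = 0.0184 * 0.94345331 = 0.01735954
S_0' = S_0 - PV(D) = 0.9400 - 0.01735954 = 0.92264046
d1 = (ln(S_0'/K) + (r + sigma^2/2)*T) / (sigma*sqrt(T)) = 0.06523120
d2 = d1 - sigma*sqrt(T) = -0.08476880
exp(-rT) = 0.93332668
N(-d1) = 0.47399496; N(-d2) = 0.53377740
P = K * exp(-rT) * N(-d2) - S_0' * N(-d1) = 0.9900 * 0.93332668 * 0.53377740 - 0.92264046 * 0.47399496 = 0.0559

Answer: Price = 0.0559


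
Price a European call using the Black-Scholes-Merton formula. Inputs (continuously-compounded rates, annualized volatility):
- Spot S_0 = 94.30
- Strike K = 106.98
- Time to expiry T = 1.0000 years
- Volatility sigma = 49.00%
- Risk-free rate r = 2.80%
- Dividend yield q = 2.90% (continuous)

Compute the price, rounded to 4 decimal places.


Answer: Price = 13.3411

Derivation:
d1 = (ln(S/K) + (r - q + 0.5*sigma^2) * T) / (sigma * sqrt(T)) = -0.01451166
d2 = d1 - sigma * sqrt(T) = -0.50451166
exp(-rT) = 0.97238837; exp(-qT) = 0.97141646
C = S_0 * exp(-qT) * N(d1) - K * exp(-rT) * N(d2)
N(d1) = 0.49421089; N(d2) = 0.30695094
C = 94.3000 * 0.97141646 * 0.49421089 - 106.9800 * 0.97238837 * 0.30695094 = 13.3411


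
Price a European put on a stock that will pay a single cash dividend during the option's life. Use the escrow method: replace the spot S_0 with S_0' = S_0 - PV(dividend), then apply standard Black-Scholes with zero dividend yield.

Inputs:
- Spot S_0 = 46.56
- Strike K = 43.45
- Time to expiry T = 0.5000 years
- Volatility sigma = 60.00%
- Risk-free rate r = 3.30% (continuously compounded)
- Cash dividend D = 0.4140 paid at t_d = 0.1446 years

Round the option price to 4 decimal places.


PV(D) = D * exp(-r * t_d) = 0.4140 * 0.99523957 = 0.41202918
S_0' = S_0 - PV(D) = 46.5600 - 0.41202918 = 46.14797082
d1 = (ln(S_0'/K) + (r + sigma^2/2)*T) / (sigma*sqrt(T)) = 0.39301499
d2 = d1 - sigma*sqrt(T) = -0.03124908
exp(-rT) = 0.98363538
N(-d1) = 0.34715420; N(-d2) = 0.51246455
P = K * exp(-rT) * N(-d2) - S_0' * N(-d1) = 43.4500 * 0.98363538 * 0.51246455 - 46.14797082 * 0.34715420 = 5.8817

Answer: Price = 5.8817


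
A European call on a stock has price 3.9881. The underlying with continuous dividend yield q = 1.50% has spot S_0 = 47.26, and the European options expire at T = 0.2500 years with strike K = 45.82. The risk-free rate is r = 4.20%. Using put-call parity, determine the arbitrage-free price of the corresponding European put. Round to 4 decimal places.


Answer: Put price = 2.2464

Derivation:
Put-call parity: C - P = S_0 * exp(-qT) - K * exp(-rT).
S_0 * exp(-qT) = 47.2600 * 0.99625702 = 47.08310688
K * exp(-rT) = 45.8200 * 0.98955493 = 45.34140701
P = C - S*exp(-qT) + K*exp(-rT)
P = 3.9881 - 47.08310688 + 45.34140701 = 2.2464


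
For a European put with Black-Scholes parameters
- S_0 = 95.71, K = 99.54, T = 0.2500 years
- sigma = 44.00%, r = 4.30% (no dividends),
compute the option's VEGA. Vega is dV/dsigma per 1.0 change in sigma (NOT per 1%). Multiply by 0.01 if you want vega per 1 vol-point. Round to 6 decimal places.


Answer: Vega = 19.087759

Derivation:
d1 = -0.0194853965; d2 = -0.2394853965
phi(d1) = 0.3988665523; exp(-qT) = 1.0000000000; exp(-rT) = 0.9893075748
Vega = S * exp(-qT) * phi(d1) * sqrt(T) = 95.7100 * 1.0000000000 * 0.3988665523 * 0.5000000000 = 19.087759


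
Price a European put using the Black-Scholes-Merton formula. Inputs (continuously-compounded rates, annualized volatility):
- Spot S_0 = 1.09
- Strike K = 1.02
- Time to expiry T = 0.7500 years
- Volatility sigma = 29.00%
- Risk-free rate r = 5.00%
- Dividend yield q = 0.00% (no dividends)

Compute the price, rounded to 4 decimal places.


Answer: Price = 0.0585

Derivation:
d1 = (ln(S/K) + (r - q + 0.5*sigma^2) * T) / (sigma * sqrt(T)) = 0.53917575
d2 = d1 - sigma * sqrt(T) = 0.28802838
exp(-rT) = 0.96319442; exp(-qT) = 1.00000000
P = K * exp(-rT) * N(-d2) - S_0 * exp(-qT) * N(-d1)
N(-d1) = 0.29488280; N(-d2) = 0.38666251
P = 1.0200 * 0.96319442 * 0.38666251 - 1.0900 * 1.00000000 * 0.29488280 = 0.0585


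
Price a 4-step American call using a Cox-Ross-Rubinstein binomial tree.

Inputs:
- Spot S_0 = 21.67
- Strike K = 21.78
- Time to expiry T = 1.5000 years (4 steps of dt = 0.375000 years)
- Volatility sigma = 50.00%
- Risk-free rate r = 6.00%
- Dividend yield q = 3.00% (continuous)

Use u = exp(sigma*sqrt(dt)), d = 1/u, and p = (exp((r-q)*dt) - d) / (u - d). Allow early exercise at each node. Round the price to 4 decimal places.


dt = T/N = 0.375000
u = exp(sigma*sqrt(dt)) = 1.358235; d = 1/u = 0.736250
p = (exp((r-q)*dt) - d) / (u - d) = 0.442235
Discount per step: exp(-r*dt) = 0.977751
Stock lattice S(k, i) with i counting down-moves:
  k=0: S(0,0) = 21.6700
  k=1: S(1,0) = 29.4330; S(1,1) = 15.9545
  k=2: S(2,0) = 39.9769; S(2,1) = 21.6700; S(2,2) = 11.7465
  k=3: S(3,0) = 54.2980; S(3,1) = 29.4330; S(3,2) = 15.9545; S(3,3) = 8.6484
  k=4: S(4,0) = 73.7495; S(4,1) = 39.9769; S(4,2) = 21.6700; S(4,3) = 11.7465; S(4,4) = 6.3674
Terminal payoffs V(N, i) = max(S_T - K, 0):
  V(4,0) = 51.969461; V(4,1) = 18.196879; V(4,2) = 0.000000; V(4,3) = 0.000000; V(4,4) = 0.000000
Backward induction: V(k, i) = exp(-r*dt) * [p * V(k+1, i) + (1-p) * V(k+1, i+1)]; then take max(V_cont, immediate exercise) for American.
  V(3,0) = exp(-r*dt) * [p*51.969461 + (1-p)*18.196879] = 32.395153; exercise = 32.518004; V(3,0) = max -> 32.518004
  V(3,1) = exp(-r*dt) * [p*18.196879 + (1-p)*0.000000] = 7.868259; exercise = 7.652957; V(3,1) = max -> 7.868259
  V(3,2) = exp(-r*dt) * [p*0.000000 + (1-p)*0.000000] = 0.000000; exercise = 0.000000; V(3,2) = max -> 0.000000
  V(3,3) = exp(-r*dt) * [p*0.000000 + (1-p)*0.000000] = 0.000000; exercise = 0.000000; V(3,3) = max -> 0.000000
  V(2,0) = exp(-r*dt) * [p*32.518004 + (1-p)*7.868259] = 18.351653; exercise = 18.196879; V(2,0) = max -> 18.351653
  V(2,1) = exp(-r*dt) * [p*7.868259 + (1-p)*0.000000] = 3.402204; exercise = 0.000000; V(2,1) = max -> 3.402204
  V(2,2) = exp(-r*dt) * [p*0.000000 + (1-p)*0.000000] = 0.000000; exercise = 0.000000; V(2,2) = max -> 0.000000
  V(1,0) = exp(-r*dt) * [p*18.351653 + (1-p)*3.402204] = 9.790593; exercise = 7.652957; V(1,0) = max -> 9.790593
  V(1,1) = exp(-r*dt) * [p*3.402204 + (1-p)*0.000000] = 1.471100; exercise = 0.000000; V(1,1) = max -> 1.471100
  V(0,0) = exp(-r*dt) * [p*9.790593 + (1-p)*1.471100] = 5.035686; exercise = 0.000000; V(0,0) = max -> 5.035686

Answer: Price = V(0,0) = 5.0357


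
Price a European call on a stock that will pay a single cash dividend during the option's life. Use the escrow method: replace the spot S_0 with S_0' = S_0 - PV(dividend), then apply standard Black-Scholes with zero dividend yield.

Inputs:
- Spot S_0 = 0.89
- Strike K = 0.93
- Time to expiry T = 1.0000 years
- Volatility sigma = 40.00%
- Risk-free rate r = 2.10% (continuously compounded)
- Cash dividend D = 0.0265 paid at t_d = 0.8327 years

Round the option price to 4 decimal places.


Answer: Price = 0.1185

Derivation:
PV(D) = D * exp(-r * t_d) = 0.0265 * 0.98266531 = 0.02604063
S_0' = S_0 - PV(D) = 0.8900 - 0.02604063 = 0.86395937
d1 = (ln(S_0'/K) + (r + sigma^2/2)*T) / (sigma*sqrt(T)) = 0.06835289
d2 = d1 - sigma*sqrt(T) = -0.33164711
exp(-rT) = 0.97921896
N(d1) = 0.52724764; N(d2) = 0.37007787
C = S_0' * N(d1) - K * exp(-rT) * N(d2) = 0.86395937 * 0.52724764 - 0.9300 * 0.97921896 * 0.37007787 = 0.1185


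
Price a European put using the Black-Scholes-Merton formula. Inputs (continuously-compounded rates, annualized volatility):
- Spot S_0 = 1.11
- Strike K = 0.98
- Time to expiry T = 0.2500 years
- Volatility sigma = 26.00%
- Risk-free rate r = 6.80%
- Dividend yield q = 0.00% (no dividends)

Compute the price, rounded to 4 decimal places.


d1 = (ln(S/K) + (r - q + 0.5*sigma^2) * T) / (sigma * sqrt(T)) = 1.15394402
d2 = d1 - sigma * sqrt(T) = 1.02394402
exp(-rT) = 0.98314368; exp(-qT) = 1.00000000
P = K * exp(-rT) * N(-d2) - S_0 * exp(-qT) * N(-d1)
N(-d1) = 0.12426156; N(-d2) = 0.15293086
P = 0.9800 * 0.98314368 * 0.15293086 - 1.1100 * 1.00000000 * 0.12426156 = 0.0094

Answer: Price = 0.0094


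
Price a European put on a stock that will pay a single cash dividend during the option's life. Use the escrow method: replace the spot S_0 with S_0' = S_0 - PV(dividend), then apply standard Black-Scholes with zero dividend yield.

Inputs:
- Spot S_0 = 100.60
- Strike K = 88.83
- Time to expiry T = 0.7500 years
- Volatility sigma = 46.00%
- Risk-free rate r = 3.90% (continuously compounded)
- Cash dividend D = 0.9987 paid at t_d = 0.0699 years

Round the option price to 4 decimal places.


Answer: Price = 8.9361

Derivation:
PV(D) = D * exp(-r * t_d) = 0.9987 * 0.99727761 = 0.99598115
S_0' = S_0 - PV(D) = 100.6000 - 0.99598115 = 99.60401885
d1 = (ln(S_0'/K) + (r + sigma^2/2)*T) / (sigma*sqrt(T)) = 0.55997474
d2 = d1 - sigma*sqrt(T) = 0.16160306
exp(-rT) = 0.97117364
N(-d1) = 0.28774833; N(-d2) = 0.43580922
P = K * exp(-rT) * N(-d2) - S_0' * N(-d1) = 88.8300 * 0.97117364 * 0.43580922 - 99.60401885 * 0.28774833 = 8.9361


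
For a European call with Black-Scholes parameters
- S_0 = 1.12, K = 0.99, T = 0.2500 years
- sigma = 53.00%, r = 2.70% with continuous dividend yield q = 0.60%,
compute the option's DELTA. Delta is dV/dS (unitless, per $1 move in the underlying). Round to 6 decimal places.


d1 = 0.6178925327; d2 = 0.3528925327
phi(d1) = 0.3296136315; exp(-qT) = 0.9985011244; exp(-rT) = 0.9932727301
N(d1) = 0.7316769092
Delta = exp(-qT) * N(d1) = 0.9985011244 * 0.7316769092 = 0.730580

Answer: Delta = 0.730580


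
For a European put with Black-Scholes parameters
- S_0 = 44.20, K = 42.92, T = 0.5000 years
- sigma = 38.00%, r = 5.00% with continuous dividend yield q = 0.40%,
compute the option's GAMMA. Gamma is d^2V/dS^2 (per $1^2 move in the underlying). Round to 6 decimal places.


Answer: Gamma = 0.031754

Derivation:
d1 = 0.3293140356; d2 = 0.0606134587
phi(d1) = 0.3778861194; exp(-qT) = 0.9980019987; exp(-rT) = 0.9753099120
Gamma = exp(-qT) * phi(d1) / (S * sigma * sqrt(T)) = 0.9980019987 * 0.3778861194 / (44.2000 * 0.3800 * 0.7071067812) = 0.031754


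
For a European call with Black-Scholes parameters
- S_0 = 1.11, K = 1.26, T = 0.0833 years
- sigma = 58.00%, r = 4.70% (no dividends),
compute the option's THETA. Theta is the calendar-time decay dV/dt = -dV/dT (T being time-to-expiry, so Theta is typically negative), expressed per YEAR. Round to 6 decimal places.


Answer: Theta = -0.372393

Derivation:
d1 = -0.6501002890; d2 = -0.8174983774
phi(d1) = 0.3229513049; exp(-qT) = 1.0000000000; exp(-rT) = 0.9960925540
Theta = -S*exp(-qT)*phi(d1)*sigma/(2*sqrt(T)) - r*K*exp(-rT)*N(d2) + q*S*exp(-qT)*N(d1)
N(d1) = 0.2578137213; N(d2) = 0.2068218381; sqrt(T) = 0.2886173938
Term 1 = -1.1100 * 1.0000000000 * 0.3229513049 * 0.5800 / (2 * 0.2886173938) = -0.3601932083
Term 2 = -0.0470 * 1.2600 * 0.9960925540 * 0.2068218381 = -0.0122001309
Term 3 = 0 (no dividend yield, q = 0)
Theta = -0.3601932083 + (-0.0122001309) + (0.0000000000) = -0.372393


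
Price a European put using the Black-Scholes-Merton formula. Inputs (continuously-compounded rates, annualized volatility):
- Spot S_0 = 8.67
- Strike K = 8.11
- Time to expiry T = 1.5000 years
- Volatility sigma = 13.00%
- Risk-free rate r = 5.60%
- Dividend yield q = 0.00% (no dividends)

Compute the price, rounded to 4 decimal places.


d1 = (ln(S/K) + (r - q + 0.5*sigma^2) * T) / (sigma * sqrt(T)) = 1.02656182
d2 = d1 - sigma * sqrt(T) = 0.86734499
exp(-rT) = 0.91943126; exp(-qT) = 1.00000000
P = K * exp(-rT) * N(-d2) - S_0 * exp(-qT) * N(-d1)
N(-d1) = 0.15231342; N(-d2) = 0.19287651
P = 8.1100 * 0.91943126 * 0.19287651 - 8.6700 * 1.00000000 * 0.15231342 = 0.1176

Answer: Price = 0.1176


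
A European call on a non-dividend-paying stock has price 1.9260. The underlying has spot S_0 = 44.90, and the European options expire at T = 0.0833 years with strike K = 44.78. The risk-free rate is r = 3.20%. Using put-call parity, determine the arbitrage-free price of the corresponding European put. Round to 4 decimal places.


Put-call parity: C - P = S_0 * exp(-qT) - K * exp(-rT).
S_0 * exp(-qT) = 44.9000 * 1.00000000 = 44.90000000
K * exp(-rT) = 44.7800 * 0.99733795 = 44.66079338
P = C - S*exp(-qT) + K*exp(-rT)
P = 1.9260 - 44.90000000 + 44.66079338 = 1.6868

Answer: Put price = 1.6868


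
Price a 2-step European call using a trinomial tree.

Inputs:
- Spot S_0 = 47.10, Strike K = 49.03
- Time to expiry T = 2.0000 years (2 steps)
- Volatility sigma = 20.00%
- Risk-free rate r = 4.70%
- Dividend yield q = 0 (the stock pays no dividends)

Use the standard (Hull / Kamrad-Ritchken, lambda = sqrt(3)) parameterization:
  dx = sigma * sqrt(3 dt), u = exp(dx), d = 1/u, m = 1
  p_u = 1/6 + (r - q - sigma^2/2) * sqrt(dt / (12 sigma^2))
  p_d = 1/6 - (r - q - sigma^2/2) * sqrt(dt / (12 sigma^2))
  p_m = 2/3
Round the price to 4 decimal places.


Answer: Price = V(0,0) = 6.1224

Derivation:
dt = T/N = 1.000000; dx = sigma*sqrt(3*dt) = 0.346410
u = exp(dx) = 1.413982; d = 1/u = 0.707222
p_u = 0.205638, p_m = 0.666667, p_d = 0.127696
Discount per step: exp(-r*dt) = 0.954087
Stock lattice S(k, j) with j the centered position index:
  k=0: S(0,+0) = 47.1000
  k=1: S(1,-1) = 33.3102; S(1,+0) = 47.1000; S(1,+1) = 66.5986
  k=2: S(2,-2) = 23.5577; S(2,-1) = 33.3102; S(2,+0) = 47.1000; S(2,+1) = 66.5986; S(2,+2) = 94.1692
Terminal payoffs V(N, j) = max(S_T - K, 0):
  V(2,-2) = 0.000000; V(2,-1) = 0.000000; V(2,+0) = 0.000000; V(2,+1) = 17.568574; V(2,+2) = 45.139215
Backward induction: V(k, j) = exp(-r*dt) * [p_u * V(k+1, j+1) + p_m * V(k+1, j) + p_d * V(k+1, j-1)]
  V(1,-1) = exp(-r*dt) * [p_u*0.000000 + p_m*0.000000 + p_d*0.000000] = 0.000000
  V(1,+0) = exp(-r*dt) * [p_u*17.568574 + p_m*0.000000 + p_d*0.000000] = 3.446892
  V(1,+1) = exp(-r*dt) * [p_u*45.139215 + p_m*17.568574 + p_d*0.000000] = 20.030790
  V(0,+0) = exp(-r*dt) * [p_u*20.030790 + p_m*3.446892 + p_d*0.000000] = 6.122394


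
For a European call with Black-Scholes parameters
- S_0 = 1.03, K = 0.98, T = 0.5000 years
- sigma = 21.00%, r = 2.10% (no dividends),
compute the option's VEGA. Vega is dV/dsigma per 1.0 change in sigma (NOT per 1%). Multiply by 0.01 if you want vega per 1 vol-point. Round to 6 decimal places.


Answer: Vega = 0.258933

Derivation:
d1 = 0.4800683268; d2 = 0.3315759028
phi(d1) = 0.3555208675; exp(-qT) = 1.0000000000; exp(-rT) = 0.9895549326
Vega = S * exp(-qT) * phi(d1) * sqrt(T) = 1.0300 * 1.0000000000 * 0.3555208675 * 0.7071067812 = 0.258933


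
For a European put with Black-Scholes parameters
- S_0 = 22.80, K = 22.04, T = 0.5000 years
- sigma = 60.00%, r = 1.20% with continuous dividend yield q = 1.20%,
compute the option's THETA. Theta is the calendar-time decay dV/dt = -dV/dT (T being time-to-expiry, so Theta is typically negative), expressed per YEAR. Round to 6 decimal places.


Answer: Theta = -3.635296

Derivation:
d1 = 0.2920387580; d2 = -0.1322253107
phi(d1) = 0.3822876852; exp(-qT) = 0.9940179641; exp(-rT) = 0.9940179641
Theta = -S*exp(-qT)*phi(d1)*sigma/(2*sqrt(T)) + r*K*exp(-rT)*N(-d2) - q*S*exp(-qT)*N(-d1)
N(-d1) = 0.3851284952; N(-d2) = 0.5525969591; sqrt(T) = 0.7071067812
Term 1 = -22.8000 * 0.9940179641 * 0.3822876852 * 0.6000 / (2 * 0.7071067812) = -3.6758318866
Term 2 = 0.0120 * 22.0400 * 0.9940179641 * 0.5525969591 = 0.1452765641
Term 3 = -0.0120 * 22.8000 * 0.9940179641 * 0.3851284952 = -0.1047408222
Theta = -3.6758318866 + (0.1452765641) + (-0.1047408222) = -3.635296


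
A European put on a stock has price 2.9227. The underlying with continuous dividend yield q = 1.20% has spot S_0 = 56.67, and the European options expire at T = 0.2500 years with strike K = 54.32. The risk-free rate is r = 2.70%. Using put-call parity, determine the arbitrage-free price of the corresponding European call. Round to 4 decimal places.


Put-call parity: C - P = S_0 * exp(-qT) - K * exp(-rT).
S_0 * exp(-qT) = 56.6700 * 0.99700450 = 56.50024476
K * exp(-rT) = 54.3200 * 0.99327273 = 53.95457470
C = P + S*exp(-qT) - K*exp(-rT)
C = 2.9227 + 56.50024476 - 53.95457470 = 5.4684

Answer: Call price = 5.4684


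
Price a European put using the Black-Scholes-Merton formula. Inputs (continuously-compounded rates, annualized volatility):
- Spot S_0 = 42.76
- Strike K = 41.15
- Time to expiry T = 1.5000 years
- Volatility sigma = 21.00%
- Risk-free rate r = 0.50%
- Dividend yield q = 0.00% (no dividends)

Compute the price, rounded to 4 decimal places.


Answer: Price = 3.3860

Derivation:
d1 = (ln(S/K) + (r - q + 0.5*sigma^2) * T) / (sigma * sqrt(T)) = 0.30698000
d2 = d1 - sigma * sqrt(T) = 0.04978358
exp(-rT) = 0.99252805; exp(-qT) = 1.00000000
P = K * exp(-rT) * N(-d2) - S_0 * exp(-qT) * N(-d1)
N(-d1) = 0.37942930; N(-d2) = 0.48014743
P = 41.1500 * 0.99252805 * 0.48014743 - 42.7600 * 1.00000000 * 0.37942930 = 3.3860


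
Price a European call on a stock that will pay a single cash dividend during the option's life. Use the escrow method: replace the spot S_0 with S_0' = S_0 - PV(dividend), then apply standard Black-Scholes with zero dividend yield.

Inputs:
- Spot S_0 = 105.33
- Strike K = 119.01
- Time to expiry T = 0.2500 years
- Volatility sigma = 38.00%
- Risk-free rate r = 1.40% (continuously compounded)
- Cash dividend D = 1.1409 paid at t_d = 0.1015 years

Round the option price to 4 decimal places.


Answer: Price = 3.1055

Derivation:
PV(D) = D * exp(-r * t_d) = 1.1409 * 0.99858001 = 1.13927993
S_0' = S_0 - PV(D) = 105.3300 - 1.13927993 = 104.19072007
d1 = (ln(S_0'/K) + (r + sigma^2/2)*T) / (sigma*sqrt(T)) = -0.58649714
d2 = d1 - sigma*sqrt(T) = -0.77649714
exp(-rT) = 0.99650612
N(d1) = 0.27877074; N(d2) = 0.21872775
C = S_0' * N(d1) - K * exp(-rT) * N(d2) = 104.19072007 * 0.27877074 - 119.0100 * 0.99650612 * 0.21872775 = 3.1055


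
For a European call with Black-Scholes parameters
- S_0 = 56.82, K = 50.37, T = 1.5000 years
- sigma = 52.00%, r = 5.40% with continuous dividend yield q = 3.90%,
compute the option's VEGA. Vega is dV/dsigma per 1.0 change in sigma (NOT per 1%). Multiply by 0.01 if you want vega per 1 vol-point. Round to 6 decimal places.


d1 = 0.5429586331; d2 = -0.0939087000
phi(d1) = 0.3442660319; exp(-qT) = 0.9431782404; exp(-rT) = 0.9221936914
Vega = S * exp(-qT) * phi(d1) * sqrt(T) = 56.8200 * 0.9431782404 * 0.3442660319 * 1.2247448714 = 22.596169

Answer: Vega = 22.596169


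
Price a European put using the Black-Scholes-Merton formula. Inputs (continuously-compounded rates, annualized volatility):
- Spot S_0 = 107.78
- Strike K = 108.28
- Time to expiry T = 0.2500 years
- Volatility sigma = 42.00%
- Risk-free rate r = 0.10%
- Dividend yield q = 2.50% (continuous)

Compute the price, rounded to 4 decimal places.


d1 = (ln(S/K) + (r - q + 0.5*sigma^2) * T) / (sigma * sqrt(T)) = 0.05438880
d2 = d1 - sigma * sqrt(T) = -0.15561120
exp(-rT) = 0.99975003; exp(-qT) = 0.99376949
P = K * exp(-rT) * N(-d2) - S_0 * exp(-qT) * N(-d1)
N(-d1) = 0.47831270; N(-d2) = 0.56183025
P = 108.2800 * 0.99975003 * 0.56183025 - 107.7800 * 0.99376949 * 0.47831270 = 9.5884

Answer: Price = 9.5884


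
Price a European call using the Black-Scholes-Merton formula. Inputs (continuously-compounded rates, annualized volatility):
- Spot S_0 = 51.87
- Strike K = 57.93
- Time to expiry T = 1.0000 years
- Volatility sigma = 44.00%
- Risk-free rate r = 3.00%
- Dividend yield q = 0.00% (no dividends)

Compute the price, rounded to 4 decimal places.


Answer: Price = 7.3911

Derivation:
d1 = (ln(S/K) + (r - q + 0.5*sigma^2) * T) / (sigma * sqrt(T)) = 0.03705728
d2 = d1 - sigma * sqrt(T) = -0.40294272
exp(-rT) = 0.97044553; exp(-qT) = 1.00000000
C = S_0 * exp(-qT) * N(d1) - K * exp(-rT) * N(d2)
N(d1) = 0.51478033; N(d2) = 0.34349518
C = 51.8700 * 1.00000000 * 0.51478033 - 57.9300 * 0.97044553 * 0.34349518 = 7.3911


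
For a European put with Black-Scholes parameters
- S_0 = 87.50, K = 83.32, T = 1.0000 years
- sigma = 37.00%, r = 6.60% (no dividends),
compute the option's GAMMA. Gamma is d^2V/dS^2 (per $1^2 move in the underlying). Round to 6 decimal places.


d1 = 0.4956761540; d2 = 0.1256761540
phi(d1) = 0.3528239901; exp(-qT) = 1.0000000000; exp(-rT) = 0.9361308643
Gamma = exp(-qT) * phi(d1) / (S * sigma * sqrt(T)) = 1.0000000000 * 0.3528239901 / (87.5000 * 0.3700 * 1.0000000000) = 0.010898

Answer: Gamma = 0.010898


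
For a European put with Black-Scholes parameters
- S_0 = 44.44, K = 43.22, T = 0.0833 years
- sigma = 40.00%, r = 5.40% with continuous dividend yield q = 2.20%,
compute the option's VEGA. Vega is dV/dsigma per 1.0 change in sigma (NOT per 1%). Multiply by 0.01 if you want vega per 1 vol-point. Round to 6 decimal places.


d1 = 0.3219332453; d2 = 0.2064862878
phi(d1) = 0.3787954079; exp(-qT) = 0.9981690782; exp(-rT) = 0.9955119017
Vega = S * exp(-qT) * phi(d1) * sqrt(T) = 44.4400 * 0.9981690782 * 0.3787954079 * 0.2886173938 = 4.849594

Answer: Vega = 4.849594


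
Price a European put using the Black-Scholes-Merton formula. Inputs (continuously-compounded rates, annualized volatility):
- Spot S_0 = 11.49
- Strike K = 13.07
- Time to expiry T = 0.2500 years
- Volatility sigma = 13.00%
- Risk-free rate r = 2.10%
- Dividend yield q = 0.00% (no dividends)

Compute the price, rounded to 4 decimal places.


d1 = (ln(S/K) + (r - q + 0.5*sigma^2) * T) / (sigma * sqrt(T)) = -1.86892209
d2 = d1 - sigma * sqrt(T) = -1.93392209
exp(-rT) = 0.99476376; exp(-qT) = 1.00000000
P = K * exp(-rT) * N(-d2) - S_0 * exp(-qT) * N(-d1)
N(-d1) = 0.96918317; N(-d2) = 0.97343865
P = 13.0700 * 0.99476376 * 0.97343865 - 11.4900 * 1.00000000 * 0.96918317 = 1.5203

Answer: Price = 1.5203


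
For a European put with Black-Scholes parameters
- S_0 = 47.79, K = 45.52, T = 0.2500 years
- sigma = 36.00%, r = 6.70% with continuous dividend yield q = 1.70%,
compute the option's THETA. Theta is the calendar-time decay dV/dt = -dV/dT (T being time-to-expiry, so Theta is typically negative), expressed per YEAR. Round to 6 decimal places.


Answer: Theta = -5.297616

Derivation:
d1 = 0.4298034598; d2 = 0.2498034598
phi(d1) = 0.3637443329; exp(-qT) = 0.9957590185; exp(-rT) = 0.9833895013
Theta = -S*exp(-qT)*phi(d1)*sigma/(2*sqrt(T)) + r*K*exp(-rT)*N(-d2) - q*S*exp(-qT)*N(-d1)
N(-d1) = 0.3336693079; N(-d2) = 0.4013696720; sqrt(T) = 0.5000000000
Term 1 = -47.7900 * 0.9957590185 * 0.3637443329 * 0.3600 / (2 * 0.5000000000) = -6.2314629260
Term 2 = 0.0670 * 45.5200 * 0.9833895013 * 0.4013696720 = 1.2037801484
Term 3 = -0.0170 * 47.7900 * 0.9957590185 * 0.3336693079 = -0.2699332980
Theta = -6.2314629260 + (1.2037801484) + (-0.2699332980) = -5.297616


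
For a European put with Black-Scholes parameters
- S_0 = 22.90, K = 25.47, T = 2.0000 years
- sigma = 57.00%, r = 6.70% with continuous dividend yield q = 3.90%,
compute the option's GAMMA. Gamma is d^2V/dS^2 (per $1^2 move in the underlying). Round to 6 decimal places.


d1 = 0.3405719293; d2 = -0.4655298013
phi(d1) = 0.3764638875; exp(-qT) = 0.9249644265; exp(-rT) = 0.8745900646
Gamma = exp(-qT) * phi(d1) / (S * sigma * sqrt(T)) = 0.9249644265 * 0.3764638875 / (22.9000 * 0.5700 * 1.4142135624) = 0.018864

Answer: Gamma = 0.018864


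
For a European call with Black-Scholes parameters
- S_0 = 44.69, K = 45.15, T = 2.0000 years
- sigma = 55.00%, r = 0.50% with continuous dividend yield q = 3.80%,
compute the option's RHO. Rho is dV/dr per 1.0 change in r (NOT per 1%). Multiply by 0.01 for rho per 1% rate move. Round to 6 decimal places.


Answer: Rho = 27.996522

Derivation:
d1 = 0.2908902087; d2 = -0.4869272506
phi(d1) = 0.3824156817; exp(-qT) = 0.9268162066; exp(-rT) = 0.9900498337
N(d2) = 0.3131549433
Rho = K*T*exp(-rT)*N(d2) = 45.1500 * 2.0000 * 0.9900498337 * 0.3131549433 = 27.996522


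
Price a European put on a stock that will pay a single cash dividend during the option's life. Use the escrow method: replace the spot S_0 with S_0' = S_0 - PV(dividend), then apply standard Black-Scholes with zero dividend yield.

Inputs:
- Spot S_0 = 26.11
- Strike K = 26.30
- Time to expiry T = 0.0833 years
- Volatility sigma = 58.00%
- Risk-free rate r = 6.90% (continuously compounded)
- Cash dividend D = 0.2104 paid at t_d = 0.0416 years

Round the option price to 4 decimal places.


PV(D) = D * exp(-r * t_d) = 0.2104 * 0.99713372 = 0.20979693
S_0' = S_0 - PV(D) = 26.1100 - 0.20979693 = 25.90020307
d1 = (ln(S_0'/K) + (r + sigma^2/2)*T) / (sigma*sqrt(T)) = 0.02652736
d2 = d1 - sigma*sqrt(T) = -0.14087073
exp(-rT) = 0.99426879
N(-d1) = 0.48941835; N(-d2) = 0.55601397
P = K * exp(-rT) * N(-d2) - S_0' * N(-d1) = 26.3000 * 0.99426879 * 0.55601397 - 25.90020307 * 0.48941835 = 1.8633

Answer: Price = 1.8633


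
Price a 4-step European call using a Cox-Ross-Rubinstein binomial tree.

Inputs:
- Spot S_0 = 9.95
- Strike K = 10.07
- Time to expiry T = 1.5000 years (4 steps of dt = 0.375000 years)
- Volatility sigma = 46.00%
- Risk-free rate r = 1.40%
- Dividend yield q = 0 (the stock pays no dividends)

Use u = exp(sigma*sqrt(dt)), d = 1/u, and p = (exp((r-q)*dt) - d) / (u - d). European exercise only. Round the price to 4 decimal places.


dt = T/N = 0.375000
u = exp(sigma*sqrt(dt)) = 1.325370; d = 1/u = 0.754507
p = (exp((r-q)*dt) - d) / (u - d) = 0.439260
Discount per step: exp(-r*dt) = 0.994764
Stock lattice S(k, i) with i counting down-moves:
  k=0: S(0,0) = 9.9500
  k=1: S(1,0) = 13.1874; S(1,1) = 7.5073
  k=2: S(2,0) = 17.4782; S(2,1) = 9.9500; S(2,2) = 5.6643
  k=3: S(3,0) = 23.1651; S(3,1) = 13.1874; S(3,2) = 7.5073; S(3,3) = 4.2738
  k=4: S(4,0) = 30.7023; S(4,1) = 17.4782; S(4,2) = 9.9500; S(4,3) = 5.6643; S(4,4) = 3.2246
Terminal payoffs V(N, i) = max(S_T - K, 0):
  V(4,0) = 20.632308; V(4,1) = 7.408214; V(4,2) = 0.000000; V(4,3) = 0.000000; V(4,4) = 0.000000
Backward induction: V(k, i) = exp(-r*dt) * [p * V(k+1, i) + (1-p) * V(k+1, i+1)].
  V(3,0) = exp(-r*dt) * [p*20.632308 + (1-p)*7.408214] = 13.147821
  V(3,1) = exp(-r*dt) * [p*7.408214 + (1-p)*0.000000] = 3.237092
  V(3,2) = exp(-r*dt) * [p*0.000000 + (1-p)*0.000000] = 0.000000
  V(3,3) = exp(-r*dt) * [p*0.000000 + (1-p)*0.000000] = 0.000000
  V(2,0) = exp(-r*dt) * [p*13.147821 + (1-p)*3.237092] = 7.550733
  V(2,1) = exp(-r*dt) * [p*3.237092 + (1-p)*0.000000] = 1.414480
  V(2,2) = exp(-r*dt) * [p*0.000000 + (1-p)*0.000000] = 0.000000
  V(1,0) = exp(-r*dt) * [p*7.550733 + (1-p)*1.414480] = 4.088370
  V(1,1) = exp(-r*dt) * [p*1.414480 + (1-p)*0.000000] = 0.618071
  V(0,0) = exp(-r*dt) * [p*4.088370 + (1-p)*0.618071] = 2.131216

Answer: Price = V(0,0) = 2.1312
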